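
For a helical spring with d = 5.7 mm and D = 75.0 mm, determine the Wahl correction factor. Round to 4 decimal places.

1.1084

C = D/d = 75.0/5.7 = 13.1579
K_W = (4C−1)/(4C−4) + 0.615/C = 51.632/48.632 + 0.0467 = 1.1084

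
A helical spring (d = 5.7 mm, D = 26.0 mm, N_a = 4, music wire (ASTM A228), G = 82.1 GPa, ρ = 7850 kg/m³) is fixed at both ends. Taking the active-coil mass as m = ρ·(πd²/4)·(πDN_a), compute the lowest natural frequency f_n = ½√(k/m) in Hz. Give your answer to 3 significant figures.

k = Gd⁴/(8D³N_a) = (82.1×10³)(5.7⁴)/(8·26.0³·4) = 154.09 N/mm = 1.5409e+05 N/m
Wire length L = πDN_a = π·26.0·4 = 326.73 mm
m = ρ·(πd²/4)·L = 7850 × 25.518×10⁻⁶ m² × 0.32673 m = 0.065447 kg
f_n = ½√(k/m) = 0.5·√(1.5409e+05/0.065447) = 0.5·√(2.3544e+06) = 767.2 Hz

767 Hz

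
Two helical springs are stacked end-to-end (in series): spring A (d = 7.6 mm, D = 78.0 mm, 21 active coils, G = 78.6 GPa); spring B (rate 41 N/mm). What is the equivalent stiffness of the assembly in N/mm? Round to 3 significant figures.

3.04 N/mm

k_A = Gd⁴/(8D³N_a) = (78.6×10³)(7.6⁴)/(8·78.0³·21) = 3.2892 N/mm
Series: 1/k_eq = 1/3.2892 + 1/41 = 0.32842; k_eq = 3.0449 N/mm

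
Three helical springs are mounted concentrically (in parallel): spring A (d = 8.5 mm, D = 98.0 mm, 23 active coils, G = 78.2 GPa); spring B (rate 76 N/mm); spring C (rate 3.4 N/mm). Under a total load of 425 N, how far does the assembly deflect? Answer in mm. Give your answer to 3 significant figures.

5.20 mm

k_A = Gd⁴/(8D³N_a) = (78.2×10³)(8.5⁴)/(8·98.0³·23) = 2.3571 N/mm
Parallel: k_eq = 2.3571 + 76 + 3.4 = 81.757 N/mm
δ = F/k_eq = 425/81.757 = 5.1983 mm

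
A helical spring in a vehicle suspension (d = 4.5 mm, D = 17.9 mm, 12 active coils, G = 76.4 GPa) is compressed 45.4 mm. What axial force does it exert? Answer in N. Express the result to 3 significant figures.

k = Gd⁴/(8D³N_a) = (76.4×10³)(4.5⁴)/(8·17.9³·12) = 56.9 N/mm
F = k·δ = 56.9 × 45.4 = 2583.3 N

2580 N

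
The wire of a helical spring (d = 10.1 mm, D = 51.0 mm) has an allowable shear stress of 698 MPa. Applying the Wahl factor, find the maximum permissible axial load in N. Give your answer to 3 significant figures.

4240 N

C = D/d = 51.0/10.1 = 5.0495
K_W = (4C−1)/(4C−4) + 0.615/C = 19.198/16.198 + 0.1218 = 1.3070
τ_max = K·8FD/(πd³) → F_max = τ_allow·πd³/(8DK)
F_max = 698·π·10.1³/(8·51.0·1.3070) = 2.2593e+06/533.26 = 4236.8 N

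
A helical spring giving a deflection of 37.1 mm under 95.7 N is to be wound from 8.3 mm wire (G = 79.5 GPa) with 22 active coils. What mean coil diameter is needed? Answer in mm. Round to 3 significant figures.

Required rate k = F/δ = 95.7/37.1 = 2.5795 N/mm
D = (Gd⁴/(8N_a·k))^(1/3) = (79.5×10³·8.3⁴/(8·22·2.5795))^(1/3)
  = (831053)^(1/3) = 94.0177 mm

94.0 mm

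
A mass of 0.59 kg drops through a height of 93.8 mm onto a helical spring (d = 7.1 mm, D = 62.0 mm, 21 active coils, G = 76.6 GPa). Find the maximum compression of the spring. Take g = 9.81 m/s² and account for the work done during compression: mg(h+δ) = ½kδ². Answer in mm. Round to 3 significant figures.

k = Gd⁴/(8D³N_a) = (76.6×10³)(7.1⁴)/(8·62.0³·21) = 4.8616 N/mm
W = mg = 0.59 × 9.81 = 5.7879 N
½kδ² − Wδ − Wh = 0 → δ = (W + √(W² + 2kWh))/k
δ = (5.7879 + √(33.5 + 5278.76))/4.8616 = (5.7879 + 72.885)/4.8616 = 16.183 mm

16.2 mm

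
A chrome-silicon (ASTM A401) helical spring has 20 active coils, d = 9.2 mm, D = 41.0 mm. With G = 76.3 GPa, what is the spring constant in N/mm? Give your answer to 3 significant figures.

49.6 N/mm

k = Gd⁴/(8D³N_a) = (76.3×10³ × 9.2⁴) / (8 × 41.0³ × 20)
  = 5.46608e+08 / 1.10274e+07 = 49.568 N/mm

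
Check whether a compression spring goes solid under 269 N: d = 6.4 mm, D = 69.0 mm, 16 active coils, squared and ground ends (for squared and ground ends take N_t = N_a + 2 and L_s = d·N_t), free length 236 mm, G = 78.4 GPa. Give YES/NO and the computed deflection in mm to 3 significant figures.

NO, δ = 86.0 mm

k = Gd⁴/(8D³N_a) = (78.4×10³)(6.4⁴)/(8·69.0³·16) = 3.1281 N/mm
N_t = 18; L_s = 6.4·18 = 115.2 mm; δ_solid = L₀ − L_s = 236 − 115.2 = 120.8 mm
δ = F/k = 269/3.1281 = 85.995 mm
δ < δ_solid → spring does not go solid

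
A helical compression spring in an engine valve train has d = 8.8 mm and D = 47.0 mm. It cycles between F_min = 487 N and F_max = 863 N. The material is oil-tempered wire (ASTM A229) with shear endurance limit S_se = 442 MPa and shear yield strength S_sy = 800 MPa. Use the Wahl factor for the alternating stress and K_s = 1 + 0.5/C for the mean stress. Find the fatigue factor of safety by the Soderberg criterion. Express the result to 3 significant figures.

3.87

C = D/d = 47.0/8.8 = 5.3409; K_W = (4C−1)/(4C−4)+0.615/C = 1.2879; K_s = 1+0.5/C = 1.0936
F_a = (F_max−F_min)/2 = 188 N; F_m = (F_max+F_min)/2 = 675 N
τ_a = K_W·8F_aD/(πd³) = 1.2879 × 33.018 = 42.524 MPa
τ_m = K_s·8F_mD/(πd³) = 1.0936 × 118.55 = 129.65 MPa
Soderberg: 1/n_f = τ_a/S_se + τ_m/S_sy = 42.524/442 + 129.65/800 = 0.09621 + 0.16206 = 0.25827
n_f = 1/0.25827 = 3.872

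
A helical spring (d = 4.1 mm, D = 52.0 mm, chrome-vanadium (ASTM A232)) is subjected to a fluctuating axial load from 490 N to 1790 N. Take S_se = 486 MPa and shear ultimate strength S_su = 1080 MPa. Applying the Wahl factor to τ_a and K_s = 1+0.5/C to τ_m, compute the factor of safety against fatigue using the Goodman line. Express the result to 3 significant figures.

0.201

C = D/d = 52.0/4.1 = 12.6829; K_W = (4C−1)/(4C−4)+0.615/C = 1.1127; K_s = 1+0.5/C = 1.0394
F_a = (F_max−F_min)/2 = 650 N; F_m = (F_max+F_min)/2 = 1140 N
τ_a = K_W·8F_aD/(πd³) = 1.1127 × 1248.8 = 1389.6 MPa
τ_m = K_s·8F_mD/(πd³) = 1.0394 × 2190.3 = 2276.6 MPa
Goodman: 1/n_f = τ_a/S_se + τ_m/S_su = 1389.6/486 + 2276.6/1080 = 2.85918 + 2.10797 = 4.9672
n_f = 1/4.9672 = 0.2013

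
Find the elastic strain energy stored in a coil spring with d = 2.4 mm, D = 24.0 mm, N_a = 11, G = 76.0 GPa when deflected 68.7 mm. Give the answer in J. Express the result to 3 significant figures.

k = Gd⁴/(8D³N_a) = (76.0×10³)(2.4⁴)/(8·24.0³·11) = 2.0727 N/mm
U = ½kδ² = 0.5 × 2.0727 × 68.7² = 4891.3 N·mm = 4.8913 J

4.89 J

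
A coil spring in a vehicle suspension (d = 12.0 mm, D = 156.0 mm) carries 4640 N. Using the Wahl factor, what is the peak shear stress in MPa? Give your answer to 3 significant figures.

1180 MPa

Spring index C = D/d = 156.0/12.0 = 13.0000
K_W = (4C−1)/(4C−4) + 0.615/C = 51.000/48.000 + 0.0473 = 1.1098
τ₀ = 8FD/(πd³) = 8·4640·156.0/(π·12.0³) = 5.79072e+06/5428.7 = 1066.7 MPa
τ_max = K·τ₀ = 1.1098 × 1066.7 = 1183.8 MPa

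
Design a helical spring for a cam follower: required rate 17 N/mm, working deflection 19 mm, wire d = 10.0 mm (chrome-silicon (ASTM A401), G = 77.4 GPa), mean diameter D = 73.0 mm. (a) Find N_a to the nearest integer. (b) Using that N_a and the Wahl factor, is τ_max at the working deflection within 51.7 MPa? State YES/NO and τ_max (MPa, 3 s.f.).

N_a = Gd⁴/(8D³k) = (77.4×10³)(10.0⁴)/(8·73.0³·17) = 14.63 → N_a = 15
Actual rate k = Gd⁴/(8D³·15) = 16.58 N/mm
Working load F = kδ = 16.58·19 = 315.02 N
C = 73.0/10.0 = 7.3000; K_W = (4C−1)/(4C−4)+0.615/C = 1.2033
τ_max = K_W·8FD/(πd³) = 1.2033·58.561 = 70.466 MPa
τ_max > 51.7 MPa → exceeds allowable

(a) 15 coils; (b) NO, τ_max = 70.5 MPa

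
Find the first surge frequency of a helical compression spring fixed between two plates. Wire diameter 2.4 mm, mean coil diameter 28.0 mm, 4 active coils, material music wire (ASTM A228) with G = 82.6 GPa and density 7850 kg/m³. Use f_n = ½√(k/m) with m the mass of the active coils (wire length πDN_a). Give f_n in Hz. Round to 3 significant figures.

279 Hz

k = Gd⁴/(8D³N_a) = (82.6×10³)(2.4⁴)/(8·28.0³·4) = 3.9012 N/mm = 3901.2 N/m
Wire length L = πDN_a = π·28.0·4 = 351.86 mm
m = ρ·(πd²/4)·L = 7850 × 4.5239×10⁻⁶ m² × 0.35186 m = 0.012495 kg
f_n = ½√(k/m) = 0.5·√(3901.2/0.012495) = 0.5·√(3.1221e+05) = 279.38 Hz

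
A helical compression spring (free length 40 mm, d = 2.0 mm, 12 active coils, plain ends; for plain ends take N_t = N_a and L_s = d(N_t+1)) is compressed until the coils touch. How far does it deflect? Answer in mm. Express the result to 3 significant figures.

14.0 mm

N_t = 12; L_s = 2.0·13 = 26 mm
δ_solid = L₀ − L_s = 40 − 26 = 14 mm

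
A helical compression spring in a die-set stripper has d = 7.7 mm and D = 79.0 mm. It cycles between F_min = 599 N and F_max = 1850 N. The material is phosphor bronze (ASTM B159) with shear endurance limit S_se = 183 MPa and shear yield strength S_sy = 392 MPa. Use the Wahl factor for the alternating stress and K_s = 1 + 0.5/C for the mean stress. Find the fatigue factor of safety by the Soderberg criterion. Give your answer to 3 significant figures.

C = D/d = 79.0/7.7 = 10.2597; K_W = (4C−1)/(4C−4)+0.615/C = 1.1409; K_s = 1+0.5/C = 1.0487
F_a = (F_max−F_min)/2 = 625.5 N; F_m = (F_max+F_min)/2 = 1224.5 N
τ_a = K_W·8F_aD/(πd³) = 1.1409 × 275.63 = 314.47 MPa
τ_m = K_s·8F_mD/(πd³) = 1.0487 × 539.58 = 565.87 MPa
Soderberg: 1/n_f = τ_a/S_se + τ_m/S_sy = 314.47/183 + 565.87/392 = 1.71844 + 1.44355 = 3.162
n_f = 1/3.162 = 0.3163

0.316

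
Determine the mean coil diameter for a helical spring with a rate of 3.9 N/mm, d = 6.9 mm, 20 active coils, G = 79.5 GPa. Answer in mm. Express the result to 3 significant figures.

66.1 mm

D = (Gd⁴/(8N_a·k))^(1/3) = (79.5×10³·6.9⁴/(8·20·3.9))^(1/3)
  = (288788)^(1/3) = 66.0987 mm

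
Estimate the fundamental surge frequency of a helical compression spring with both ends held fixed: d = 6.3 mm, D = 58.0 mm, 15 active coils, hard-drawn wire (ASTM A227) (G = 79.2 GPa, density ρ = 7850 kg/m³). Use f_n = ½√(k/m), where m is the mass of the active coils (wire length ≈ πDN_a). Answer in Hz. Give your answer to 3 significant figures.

k = Gd⁴/(8D³N_a) = (79.2×10³)(6.3⁴)/(8·58.0³·15) = 5.3287 N/mm = 5328.7 N/m
Wire length L = πDN_a = π·58.0·15 = 2733.2 mm
m = ρ·(πd²/4)·L = 7850 × 31.172×10⁻⁶ m² × 2.7332 m = 0.66882 kg
f_n = ½√(k/m) = 0.5·√(5328.7/0.66882) = 0.5·√(7967.3) = 44.63 Hz

44.6 Hz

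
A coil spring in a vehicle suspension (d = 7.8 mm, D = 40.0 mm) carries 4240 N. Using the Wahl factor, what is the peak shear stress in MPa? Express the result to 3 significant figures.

1180 MPa

Spring index C = D/d = 40.0/7.8 = 5.1282
K_W = (4C−1)/(4C−4) + 0.615/C = 19.513/16.513 + 0.1199 = 1.3016
τ₀ = 8FD/(πd³) = 8·4240·40.0/(π·7.8³) = 1.3568e+06/1490.8 = 910.09 MPa
τ_max = K·τ₀ = 1.3016 × 910.09 = 1184.6 MPa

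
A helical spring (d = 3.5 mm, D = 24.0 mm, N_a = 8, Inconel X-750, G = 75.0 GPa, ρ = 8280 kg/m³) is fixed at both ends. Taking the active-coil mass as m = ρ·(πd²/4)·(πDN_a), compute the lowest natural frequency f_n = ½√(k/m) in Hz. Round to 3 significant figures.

257 Hz

k = Gd⁴/(8D³N_a) = (75.0×10³)(3.5⁴)/(8·24.0³·8) = 12.721 N/mm = 12721 N/m
Wire length L = πDN_a = π·24.0·8 = 603.19 mm
m = ρ·(πd²/4)·L = 8280 × 9.6211×10⁻⁶ m² × 0.60319 m = 0.048052 kg
f_n = ½√(k/m) = 0.5·√(12721/0.048052) = 0.5·√(2.6474e+05) = 257.26 Hz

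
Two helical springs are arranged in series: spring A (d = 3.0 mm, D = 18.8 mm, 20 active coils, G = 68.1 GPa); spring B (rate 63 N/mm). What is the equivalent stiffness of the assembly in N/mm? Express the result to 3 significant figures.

k_A = Gd⁴/(8D³N_a) = (68.1×10³)(3.0⁴)/(8·18.8³·20) = 5.1885 N/mm
Series: 1/k_eq = 1/5.1885 + 1/63 = 0.20861; k_eq = 4.7937 N/mm

4.79 N/mm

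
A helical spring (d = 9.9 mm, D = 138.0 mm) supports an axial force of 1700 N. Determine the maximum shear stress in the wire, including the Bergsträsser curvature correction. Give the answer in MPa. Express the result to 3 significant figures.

674 MPa

Spring index C = D/d = 138.0/9.9 = 13.9394
K_B = (4C+2)/(4C−3) = 57.758/52.758 = 1.0948
τ₀ = 8FD/(πd³) = 8·1700·138.0/(π·9.9³) = 1.8768e+06/3048.3 = 615.69 MPa
τ_max = K·τ₀ = 1.0948 × 615.69 = 674.04 MPa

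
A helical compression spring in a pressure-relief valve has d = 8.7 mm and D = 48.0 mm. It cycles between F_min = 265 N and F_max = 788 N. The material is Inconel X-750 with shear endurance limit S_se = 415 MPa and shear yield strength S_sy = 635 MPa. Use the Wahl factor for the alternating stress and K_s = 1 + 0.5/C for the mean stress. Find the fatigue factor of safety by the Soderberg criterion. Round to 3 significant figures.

C = D/d = 48.0/8.7 = 5.5172; K_W = (4C−1)/(4C−4)+0.615/C = 1.2775; K_s = 1+0.5/C = 1.0906
F_a = (F_max−F_min)/2 = 261.5 N; F_m = (F_max+F_min)/2 = 526.5 N
τ_a = K_W·8F_aD/(πd³) = 1.2775 × 48.539 = 62.009 MPa
τ_m = K_s·8F_mD/(πd³) = 1.0906 × 97.729 = 106.59 MPa
Soderberg: 1/n_f = τ_a/S_se + τ_m/S_sy = 62.009/415 + 106.59/635 = 0.14942 + 0.16785 = 0.31727
n_f = 1/0.31727 = 3.152

3.15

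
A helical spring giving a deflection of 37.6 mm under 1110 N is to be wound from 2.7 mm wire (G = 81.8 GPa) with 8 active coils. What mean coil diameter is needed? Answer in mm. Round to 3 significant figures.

13.2 mm

Required rate k = F/δ = 1110/37.6 = 29.521 N/mm
D = (Gd⁴/(8N_a·k))^(1/3) = (81.8×10³·2.7⁴/(8·8·29.521))^(1/3)
  = (2300.88)^(1/3) = 13.2017 mm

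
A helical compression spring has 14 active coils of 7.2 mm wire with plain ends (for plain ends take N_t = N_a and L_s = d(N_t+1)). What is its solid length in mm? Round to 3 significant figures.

plain ends: N_t = N_a = 14
L_s = d·(N_t+1) = 7.2 × 15 = 108 mm

108 mm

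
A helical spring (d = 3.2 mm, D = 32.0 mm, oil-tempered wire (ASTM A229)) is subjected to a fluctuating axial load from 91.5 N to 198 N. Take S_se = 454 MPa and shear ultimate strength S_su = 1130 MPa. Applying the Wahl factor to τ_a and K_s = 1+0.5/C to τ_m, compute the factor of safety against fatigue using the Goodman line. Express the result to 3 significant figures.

1.50

C = D/d = 32.0/3.2 = 10.0000; K_W = (4C−1)/(4C−4)+0.615/C = 1.1448; K_s = 1+0.5/C = 1.0500
F_a = (F_max−F_min)/2 = 53.25 N; F_m = (F_max+F_min)/2 = 144.75 N
τ_a = K_W·8F_aD/(πd³) = 1.1448 × 132.42 = 151.6 MPa
τ_m = K_s·8F_mD/(πd³) = 1.0500 × 359.96 = 377.96 MPa
Goodman: 1/n_f = τ_a/S_se + τ_m/S_su = 151.6/454 + 377.96/1130 = 0.33392 + 0.33448 = 0.6684
n_f = 1/0.6684 = 1.496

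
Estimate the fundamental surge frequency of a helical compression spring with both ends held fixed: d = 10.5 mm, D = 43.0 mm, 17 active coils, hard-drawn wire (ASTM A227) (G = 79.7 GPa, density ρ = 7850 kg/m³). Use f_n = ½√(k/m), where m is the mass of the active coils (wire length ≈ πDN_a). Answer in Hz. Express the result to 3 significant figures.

120 Hz

k = Gd⁴/(8D³N_a) = (79.7×10³)(10.5⁴)/(8·43.0³·17) = 89.592 N/mm = 89592 N/m
Wire length L = πDN_a = π·43.0·17 = 2296.5 mm
m = ρ·(πd²/4)·L = 7850 × 86.59×10⁻⁶ m² × 2.2965 m = 1.561 kg
f_n = ½√(k/m) = 0.5·√(89592/1.561) = 0.5·√(57394) = 119.79 Hz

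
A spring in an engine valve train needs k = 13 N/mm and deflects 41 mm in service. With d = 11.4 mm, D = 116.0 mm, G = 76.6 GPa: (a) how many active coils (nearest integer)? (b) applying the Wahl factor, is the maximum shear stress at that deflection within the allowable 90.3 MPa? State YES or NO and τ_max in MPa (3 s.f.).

N_a = Gd⁴/(8D³k) = (76.6×10³)(11.4⁴)/(8·116.0³·13) = 7.97 → N_a = 8
Actual rate k = Gd⁴/(8D³·8) = 12.951 N/mm
Working load F = kδ = 12.951·41 = 530.98 N
C = 116.0/11.4 = 10.1754; K_W = (4C−1)/(4C−4)+0.615/C = 1.1422
τ_max = K_W·8FD/(πd³) = 1.1422·105.87 = 120.92 MPa
τ_max > 90.3 MPa → exceeds allowable

(a) 8 coils; (b) NO, τ_max = 121 MPa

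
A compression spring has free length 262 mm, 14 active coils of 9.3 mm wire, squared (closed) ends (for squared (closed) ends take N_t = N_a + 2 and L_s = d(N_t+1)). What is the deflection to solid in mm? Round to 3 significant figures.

104 mm

N_t = 16; L_s = 9.3·17 = 158.1 mm
δ_solid = L₀ − L_s = 262 − 158.1 = 103.9 mm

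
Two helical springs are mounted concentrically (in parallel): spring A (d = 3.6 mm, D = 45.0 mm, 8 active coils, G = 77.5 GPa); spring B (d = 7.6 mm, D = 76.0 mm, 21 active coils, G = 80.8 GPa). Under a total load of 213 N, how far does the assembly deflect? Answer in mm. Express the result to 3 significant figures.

36.2 mm

k_A = Gd⁴/(8D³N_a) = (77.5×10³)(3.6⁴)/(8·45.0³·8) = 2.232 N/mm
k_B = Gd⁴/(8D³N_a) = (80.8×10³)(7.6⁴)/(8·76.0³·21) = 3.6552 N/mm
Parallel: k_eq = 2.232 + 3.6552 = 5.8872 N/mm
δ = F/k_eq = 213/5.8872 = 36.18 mm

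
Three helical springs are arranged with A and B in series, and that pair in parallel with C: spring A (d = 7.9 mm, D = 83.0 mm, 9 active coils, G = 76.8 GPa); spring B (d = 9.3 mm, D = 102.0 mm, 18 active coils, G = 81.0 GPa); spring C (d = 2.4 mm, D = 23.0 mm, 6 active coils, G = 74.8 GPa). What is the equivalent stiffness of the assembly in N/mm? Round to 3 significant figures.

k_A = Gd⁴/(8D³N_a) = (76.8×10³)(7.9⁴)/(8·83.0³·9) = 7.2661 N/mm
k_B = Gd⁴/(8D³N_a) = (81.0×10³)(9.3⁴)/(8·102.0³·18) = 3.9651 N/mm
k_C = Gd⁴/(8D³N_a) = (74.8×10³)(2.4⁴)/(8·23.0³·6) = 4.2493 N/mm
Springs A,B series: k_AB = 1/(1/7.2661+1/3.9651) = 2.5652 N/mm; parallel with C: k_eq = 2.5652+4.2493 = 6.8146 N/mm

6.81 N/mm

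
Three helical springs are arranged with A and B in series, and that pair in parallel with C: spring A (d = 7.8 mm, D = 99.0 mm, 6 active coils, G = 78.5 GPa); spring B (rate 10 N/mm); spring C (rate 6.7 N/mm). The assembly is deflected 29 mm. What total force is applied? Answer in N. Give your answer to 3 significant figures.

306 N

k_A = Gd⁴/(8D³N_a) = (78.5×10³)(7.8⁴)/(8·99.0³·6) = 6.2388 N/mm
Springs A,B series: k_AB = 1/(1/6.2388+1/10) = 3.8419 N/mm; parallel with C: k_eq = 3.8419+6.7 = 10.542 N/mm
F = k_eq·δ = 10.542·29 = 305.72 N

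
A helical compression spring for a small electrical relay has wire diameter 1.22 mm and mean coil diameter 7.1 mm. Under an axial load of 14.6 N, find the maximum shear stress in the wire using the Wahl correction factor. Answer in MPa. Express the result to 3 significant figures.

Spring index C = D/d = 7.1/1.22 = 5.8197
K_W = (4C−1)/(4C−4) + 0.615/C = 22.279/19.279 + 0.1057 = 1.2613
τ₀ = 8FD/(πd³) = 8·14.6·7.1/(π·1.22³) = 829.28/5.7047 = 145.37 MPa
τ_max = K·τ₀ = 1.2613 × 145.37 = 183.35 MPa

183 MPa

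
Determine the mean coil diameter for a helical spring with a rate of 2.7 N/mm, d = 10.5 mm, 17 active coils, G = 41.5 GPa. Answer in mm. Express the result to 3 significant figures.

D = (Gd⁴/(8N_a·k))^(1/3) = (41.5×10³·10.5⁴/(8·17·2.7))^(1/3)
  = (1.37373e+06)^(1/3) = 111.1649 mm

111 mm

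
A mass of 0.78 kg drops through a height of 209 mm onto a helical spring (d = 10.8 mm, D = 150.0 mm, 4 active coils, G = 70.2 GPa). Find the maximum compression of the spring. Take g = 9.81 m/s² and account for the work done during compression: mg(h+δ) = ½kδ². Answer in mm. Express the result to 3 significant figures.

k = Gd⁴/(8D³N_a) = (70.2×10³)(10.8⁴)/(8·150.0³·4) = 8.8432 N/mm
W = mg = 0.78 × 9.81 = 7.6518 N
½kδ² − Wδ − Wh = 0 → δ = (W + √(W² + 2kWh))/k
δ = (7.6518 + √(58.55 + 28284.5))/8.8432 = (7.6518 + 168.35)/8.8432 = 19.903 mm

19.9 mm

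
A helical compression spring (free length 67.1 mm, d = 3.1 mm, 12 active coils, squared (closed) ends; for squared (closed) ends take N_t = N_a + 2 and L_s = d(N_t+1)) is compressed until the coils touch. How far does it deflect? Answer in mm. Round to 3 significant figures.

N_t = 14; L_s = 3.1·15 = 46.5 mm
δ_solid = L₀ − L_s = 67.1 − 46.5 = 20.6 mm

20.6 mm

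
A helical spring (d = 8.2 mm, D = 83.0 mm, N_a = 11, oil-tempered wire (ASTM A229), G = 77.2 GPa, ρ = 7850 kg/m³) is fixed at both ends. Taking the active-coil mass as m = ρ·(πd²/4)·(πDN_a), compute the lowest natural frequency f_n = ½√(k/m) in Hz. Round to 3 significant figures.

38.2 Hz

k = Gd⁴/(8D³N_a) = (77.2×10³)(8.2⁴)/(8·83.0³·11) = 6.9367 N/mm = 6936.7 N/m
Wire length L = πDN_a = π·83.0·11 = 2868.3 mm
m = ρ·(πd²/4)·L = 7850 × 52.81×10⁻⁶ m² × 2.8683 m = 1.1891 kg
f_n = ½√(k/m) = 0.5·√(6936.7/1.1891) = 0.5·√(5833.8) = 38.189 Hz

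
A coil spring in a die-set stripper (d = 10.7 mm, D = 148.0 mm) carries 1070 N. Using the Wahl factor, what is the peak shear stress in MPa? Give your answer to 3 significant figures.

Spring index C = D/d = 148.0/10.7 = 13.8318
K_W = (4C−1)/(4C−4) + 0.615/C = 54.327/51.327 + 0.0445 = 1.1029
τ₀ = 8FD/(πd³) = 8·1070·148.0/(π·10.7³) = 1.26688e+06/3848.6 = 329.18 MPa
τ_max = K·τ₀ = 1.1029 × 329.18 = 363.06 MPa

363 MPa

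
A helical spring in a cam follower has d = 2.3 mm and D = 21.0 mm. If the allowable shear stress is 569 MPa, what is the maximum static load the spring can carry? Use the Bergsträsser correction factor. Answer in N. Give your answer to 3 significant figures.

C = D/d = 21.0/2.3 = 9.1304
K_B = (4C+2)/(4C−3) = 38.522/33.522 = 1.1492
τ_max = K·8FD/(πd³) → F_max = τ_allow·πd³/(8DK)
F_max = 569·π·2.3³/(8·21.0·1.1492) = 21749/193.06 = 112.66 N

113 N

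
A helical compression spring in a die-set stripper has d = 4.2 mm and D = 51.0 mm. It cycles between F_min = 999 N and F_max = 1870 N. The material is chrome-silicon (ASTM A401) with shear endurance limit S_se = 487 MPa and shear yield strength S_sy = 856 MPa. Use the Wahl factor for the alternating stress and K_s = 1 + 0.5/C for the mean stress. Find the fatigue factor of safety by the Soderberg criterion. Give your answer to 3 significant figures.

C = D/d = 51.0/4.2 = 12.1429; K_W = (4C−1)/(4C−4)+0.615/C = 1.1180; K_s = 1+0.5/C = 1.0412
F_a = (F_max−F_min)/2 = 435.5 N; F_m = (F_max+F_min)/2 = 1434.5 N
τ_a = K_W·8F_aD/(πd³) = 1.1180 × 763.4 = 853.44 MPa
τ_m = K_s·8F_mD/(πd³) = 1.0412 × 2514.6 = 2618.1 MPa
Soderberg: 1/n_f = τ_a/S_se + τ_m/S_sy = 853.44/487 + 2618.1/856 = 1.75245 + 3.05854 = 4.811
n_f = 1/4.811 = 0.2079

0.208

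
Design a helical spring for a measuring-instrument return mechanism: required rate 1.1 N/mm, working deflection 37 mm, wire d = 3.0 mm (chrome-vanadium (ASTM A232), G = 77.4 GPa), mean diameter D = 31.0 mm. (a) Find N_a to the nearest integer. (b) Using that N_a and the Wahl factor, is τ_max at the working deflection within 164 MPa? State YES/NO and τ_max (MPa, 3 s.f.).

N_a = Gd⁴/(8D³k) = (77.4×10³)(3.0⁴)/(8·31.0³·1.1) = 23.91 → N_a = 24
Actual rate k = Gd⁴/(8D³·24) = 1.0961 N/mm
Working load F = kδ = 1.0961·37 = 40.555 N
C = 31.0/3.0 = 10.3333; K_W = (4C−1)/(4C−4)+0.615/C = 1.1399
τ_max = K_W·8FD/(πd³) = 1.1399·118.57 = 135.16 MPa
τ_max ≤ 164 MPa → acceptable

(a) 24 coils; (b) YES, τ_max = 135 MPa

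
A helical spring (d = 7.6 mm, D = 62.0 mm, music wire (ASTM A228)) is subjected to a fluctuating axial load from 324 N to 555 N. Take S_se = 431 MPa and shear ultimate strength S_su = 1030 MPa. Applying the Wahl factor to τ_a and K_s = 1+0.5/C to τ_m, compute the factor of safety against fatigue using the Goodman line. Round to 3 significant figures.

C = D/d = 62.0/7.6 = 8.1579; K_W = (4C−1)/(4C−4)+0.615/C = 1.1802; K_s = 1+0.5/C = 1.0613
F_a = (F_max−F_min)/2 = 115.5 N; F_m = (F_max+F_min)/2 = 439.5 N
τ_a = K_W·8F_aD/(πd³) = 1.1802 × 41.541 = 49.025 MPa
τ_m = K_s·8F_mD/(πd³) = 1.0613 × 158.07 = 167.76 MPa
Goodman: 1/n_f = τ_a/S_se + τ_m/S_su = 49.025/431 + 167.76/1030 = 0.11375 + 0.16287 = 0.27662
n_f = 1/0.27662 = 3.615

3.62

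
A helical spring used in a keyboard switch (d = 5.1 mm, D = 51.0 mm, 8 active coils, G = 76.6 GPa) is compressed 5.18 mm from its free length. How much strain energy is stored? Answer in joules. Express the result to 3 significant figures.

k = Gd⁴/(8D³N_a) = (76.6×10³)(5.1⁴)/(8·51.0³·8) = 6.1041 N/mm
U = ½kδ² = 0.5 × 6.1041 × 5.18² = 81.893 N·mm = 0.081893 J

0.0819 J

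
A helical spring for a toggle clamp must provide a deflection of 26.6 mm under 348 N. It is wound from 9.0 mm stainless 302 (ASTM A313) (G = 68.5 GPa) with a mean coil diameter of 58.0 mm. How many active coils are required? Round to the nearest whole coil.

Required rate k = F/δ = 348/26.6 = 13.083 N/mm
N_a = Gd⁴/(8D³k) = (68.5×10³ × 9.0⁴)/(8 × 58.0³ × 13.083)
    = 4.49428e+08 / 2.04207e+07 = 22.01 → 22 coils

22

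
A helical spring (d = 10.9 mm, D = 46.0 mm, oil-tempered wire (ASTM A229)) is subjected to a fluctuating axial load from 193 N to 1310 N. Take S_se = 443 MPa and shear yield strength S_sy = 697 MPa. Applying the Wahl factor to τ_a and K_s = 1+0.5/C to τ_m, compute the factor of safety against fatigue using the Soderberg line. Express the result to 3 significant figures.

3.76

C = D/d = 46.0/10.9 = 4.2202; K_W = (4C−1)/(4C−4)+0.615/C = 1.3786; K_s = 1+0.5/C = 1.1185
F_a = (F_max−F_min)/2 = 558.5 N; F_m = (F_max+F_min)/2 = 751.5 N
τ_a = K_W·8F_aD/(πd³) = 1.3786 × 50.517 = 69.645 MPa
τ_m = K_s·8F_mD/(πd³) = 1.1185 × 67.975 = 76.028 MPa
Soderberg: 1/n_f = τ_a/S_se + τ_m/S_sy = 69.645/443 + 76.028/697 = 0.15721 + 0.10908 = 0.26629
n_f = 1/0.26629 = 3.755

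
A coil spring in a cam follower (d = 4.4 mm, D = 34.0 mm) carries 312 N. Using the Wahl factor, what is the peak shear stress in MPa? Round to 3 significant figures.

378 MPa

Spring index C = D/d = 34.0/4.4 = 7.7273
K_W = (4C−1)/(4C−4) + 0.615/C = 29.909/26.909 + 0.0796 = 1.1911
τ₀ = 8FD/(πd³) = 8·312·34.0/(π·4.4³) = 84864/267.61 = 317.11 MPa
τ_max = K·τ₀ = 1.1911 × 317.11 = 377.71 MPa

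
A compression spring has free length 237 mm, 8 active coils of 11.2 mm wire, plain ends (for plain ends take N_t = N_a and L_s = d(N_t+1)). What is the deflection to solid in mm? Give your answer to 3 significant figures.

136 mm

N_t = 8; L_s = 11.2·9 = 100.8 mm
δ_solid = L₀ − L_s = 237 − 100.8 = 136.2 mm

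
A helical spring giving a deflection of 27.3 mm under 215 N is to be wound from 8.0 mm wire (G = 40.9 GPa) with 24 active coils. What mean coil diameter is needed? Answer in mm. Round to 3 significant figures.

48.0 mm

Required rate k = F/δ = 215/27.3 = 7.8755 N/mm
D = (Gd⁴/(8N_a·k))^(1/3) = (40.9×10³·8.0⁴/(8·24·7.8755))^(1/3)
  = (110791)^(1/3) = 48.0288 mm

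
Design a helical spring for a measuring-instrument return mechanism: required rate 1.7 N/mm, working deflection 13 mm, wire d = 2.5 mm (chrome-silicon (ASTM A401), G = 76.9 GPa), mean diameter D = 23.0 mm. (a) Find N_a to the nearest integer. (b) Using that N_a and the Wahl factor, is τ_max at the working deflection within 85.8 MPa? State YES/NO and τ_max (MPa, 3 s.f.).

N_a = Gd⁴/(8D³k) = (76.9×10³)(2.5⁴)/(8·23.0³·1.7) = 18.15 → N_a = 18
Actual rate k = Gd⁴/(8D³·18) = 1.7145 N/mm
Working load F = kδ = 1.7145·13 = 22.289 N
C = 23.0/2.5 = 9.2000; K_W = (4C−1)/(4C−4)+0.615/C = 1.1583
τ_max = K_W·8FD/(πd³) = 1.1583·83.547 = 96.774 MPa
τ_max > 85.8 MPa → exceeds allowable

(a) 18 coils; (b) NO, τ_max = 96.8 MPa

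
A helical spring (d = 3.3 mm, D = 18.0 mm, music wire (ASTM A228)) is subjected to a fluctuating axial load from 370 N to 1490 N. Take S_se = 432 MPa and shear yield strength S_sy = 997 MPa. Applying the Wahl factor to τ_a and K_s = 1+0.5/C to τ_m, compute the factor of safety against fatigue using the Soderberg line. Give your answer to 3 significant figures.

C = D/d = 18.0/3.3 = 5.4545; K_W = (4C−1)/(4C−4)+0.615/C = 1.2811; K_s = 1+0.5/C = 1.0917
F_a = (F_max−F_min)/2 = 560 N; F_m = (F_max+F_min)/2 = 930 N
τ_a = K_W·8F_aD/(πd³) = 1.2811 × 714.26 = 915.06 MPa
τ_m = K_s·8F_mD/(πd³) = 1.0917 × 1186.2 = 1294.9 MPa
Soderberg: 1/n_f = τ_a/S_se + τ_m/S_sy = 915.06/432 + 1294.9/997 = 2.11819 + 1.29882 = 3.417
n_f = 1/3.417 = 0.2927

0.293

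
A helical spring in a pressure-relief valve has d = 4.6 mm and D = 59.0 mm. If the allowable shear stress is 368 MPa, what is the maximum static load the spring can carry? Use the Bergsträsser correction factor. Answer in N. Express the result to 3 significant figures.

C = D/d = 59.0/4.6 = 12.8261
K_B = (4C+2)/(4C−3) = 53.304/48.304 = 1.1035
τ_max = K·8FD/(πd³) → F_max = τ_allow·πd³/(8DK)
F_max = 368·π·4.6³/(8·59.0·1.1035) = 1.1253e+05/520.86 = 216.05 N

216 N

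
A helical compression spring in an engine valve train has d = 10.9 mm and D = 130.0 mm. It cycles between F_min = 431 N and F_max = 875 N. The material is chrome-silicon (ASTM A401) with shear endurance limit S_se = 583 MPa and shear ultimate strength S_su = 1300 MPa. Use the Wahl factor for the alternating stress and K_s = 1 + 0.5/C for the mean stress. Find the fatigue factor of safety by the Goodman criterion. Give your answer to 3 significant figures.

4.12

C = D/d = 130.0/10.9 = 11.9266; K_W = (4C−1)/(4C−4)+0.615/C = 1.1202; K_s = 1+0.5/C = 1.0419
F_a = (F_max−F_min)/2 = 222 N; F_m = (F_max+F_min)/2 = 653 N
τ_a = K_W·8F_aD/(πd³) = 1.1202 × 56.749 = 63.57 MPa
τ_m = K_s·8F_mD/(πd³) = 1.0419 × 166.92 = 173.92 MPa
Goodman: 1/n_f = τ_a/S_se + τ_m/S_su = 63.57/583 + 173.92/1300 = 0.10904 + 0.13379 = 0.24283
n_f = 1/0.24283 = 4.118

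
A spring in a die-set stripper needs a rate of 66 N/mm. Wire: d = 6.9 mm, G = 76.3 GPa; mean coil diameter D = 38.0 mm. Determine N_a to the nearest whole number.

N_a = Gd⁴/(8D³k) = (76.3×10³ × 6.9⁴)/(8 × 38.0³ × 66)
    = 1.7295e+08 / 2.89724e+07 = 5.969 → 6 coils

6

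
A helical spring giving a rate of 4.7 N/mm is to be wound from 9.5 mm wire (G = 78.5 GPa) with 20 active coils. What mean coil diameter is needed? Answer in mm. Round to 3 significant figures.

D = (Gd⁴/(8N_a·k))^(1/3) = (78.5×10³·9.5⁴/(8·20·4.7))^(1/3)
  = (850249)^(1/3) = 94.7361 mm

94.7 mm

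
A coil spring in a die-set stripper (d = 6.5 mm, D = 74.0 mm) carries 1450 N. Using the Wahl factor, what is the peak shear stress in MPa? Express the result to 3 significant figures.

Spring index C = D/d = 74.0/6.5 = 11.3846
K_W = (4C−1)/(4C−4) + 0.615/C = 44.538/41.538 + 0.0540 = 1.1262
τ₀ = 8FD/(πd³) = 8·1450·74.0/(π·6.5³) = 858400/862.76 = 994.95 MPa
τ_max = K·τ₀ = 1.1262 × 994.95 = 1120.6 MPa

1120 MPa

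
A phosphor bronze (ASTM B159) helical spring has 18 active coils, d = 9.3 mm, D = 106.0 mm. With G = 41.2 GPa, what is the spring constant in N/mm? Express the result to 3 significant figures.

1.80 N/mm

k = Gd⁴/(8D³N_a) = (41.2×10³ × 9.3⁴) / (8 × 106.0³ × 18)
  = 3.08197e+08 / 1.71506e+08 = 1.797 N/mm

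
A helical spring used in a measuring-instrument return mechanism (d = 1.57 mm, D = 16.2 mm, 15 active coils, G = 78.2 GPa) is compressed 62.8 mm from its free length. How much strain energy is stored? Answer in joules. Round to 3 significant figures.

1.84 J

k = Gd⁴/(8D³N_a) = (78.2×10³)(1.57⁴)/(8·16.2³·15) = 0.93128 N/mm
U = ½kδ² = 0.5 × 0.93128 × 62.8² = 1836.4 N·mm = 1.8364 J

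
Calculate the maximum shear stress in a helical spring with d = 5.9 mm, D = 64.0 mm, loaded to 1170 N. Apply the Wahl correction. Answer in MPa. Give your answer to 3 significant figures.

Spring index C = D/d = 64.0/5.9 = 10.8475
K_W = (4C−1)/(4C−4) + 0.615/C = 42.390/39.390 + 0.0567 = 1.1329
τ₀ = 8FD/(πd³) = 8·1170·64.0/(π·5.9³) = 599040/645.22 = 928.43 MPa
τ_max = K·τ₀ = 1.1329 × 928.43 = 1051.8 MPa

1050 MPa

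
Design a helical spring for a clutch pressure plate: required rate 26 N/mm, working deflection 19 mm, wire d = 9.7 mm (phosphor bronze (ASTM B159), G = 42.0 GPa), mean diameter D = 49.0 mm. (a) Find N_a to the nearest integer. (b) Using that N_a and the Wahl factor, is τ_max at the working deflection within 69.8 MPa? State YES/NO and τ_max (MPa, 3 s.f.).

(a) 15 coils; (b) NO, τ_max = 89.4 MPa

N_a = Gd⁴/(8D³k) = (42.0×10³)(9.7⁴)/(8·49.0³·26) = 15.19 → N_a = 15
Actual rate k = Gd⁴/(8D³·15) = 26.337 N/mm
Working load F = kδ = 26.337·19 = 500.4 N
C = 49.0/9.7 = 5.0515; K_W = (4C−1)/(4C−4)+0.615/C = 1.3069
τ_max = K_W·8FD/(πd³) = 1.3069·68.413 = 89.407 MPa
τ_max > 69.8 MPa → exceeds allowable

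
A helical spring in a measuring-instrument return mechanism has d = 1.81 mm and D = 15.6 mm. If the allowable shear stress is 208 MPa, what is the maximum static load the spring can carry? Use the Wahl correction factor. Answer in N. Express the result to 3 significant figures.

26.5 N

C = D/d = 15.6/1.81 = 8.6188
K_W = (4C−1)/(4C−4) + 0.615/C = 33.475/30.475 + 0.0714 = 1.1698
τ_max = K·8FD/(πd³) → F_max = τ_allow·πd³/(8DK)
F_max = 208·π·1.81³/(8·15.6·1.1698) = 3874.8/145.99 = 26.541 N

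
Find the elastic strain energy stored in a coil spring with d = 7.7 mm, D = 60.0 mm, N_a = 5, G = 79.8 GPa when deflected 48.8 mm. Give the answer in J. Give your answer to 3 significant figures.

k = Gd⁴/(8D³N_a) = (79.8×10³)(7.7⁴)/(8·60.0³·5) = 32.468 N/mm
U = ½kδ² = 0.5 × 32.468 × 48.8² = 38660 N·mm = 38.66 J

38.7 J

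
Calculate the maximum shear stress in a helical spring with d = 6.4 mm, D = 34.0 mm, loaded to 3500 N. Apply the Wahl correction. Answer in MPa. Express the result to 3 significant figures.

1490 MPa

Spring index C = D/d = 34.0/6.4 = 5.3125
K_W = (4C−1)/(4C−4) + 0.615/C = 20.250/17.250 + 0.1158 = 1.2897
τ₀ = 8FD/(πd³) = 8·3500·34.0/(π·6.4³) = 952000/823.55 = 1156 MPa
τ_max = K·τ₀ = 1.2897 × 1156 = 1490.8 MPa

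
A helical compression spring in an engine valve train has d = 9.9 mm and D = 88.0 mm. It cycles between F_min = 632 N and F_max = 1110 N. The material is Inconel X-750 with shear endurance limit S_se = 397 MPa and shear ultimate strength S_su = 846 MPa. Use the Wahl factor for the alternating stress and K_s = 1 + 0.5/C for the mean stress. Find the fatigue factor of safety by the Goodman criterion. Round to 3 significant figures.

C = D/d = 88.0/9.9 = 8.8889; K_W = (4C−1)/(4C−4)+0.615/C = 1.1643; K_s = 1+0.5/C = 1.0562
F_a = (F_max−F_min)/2 = 239 N; F_m = (F_max+F_min)/2 = 871 N
τ_a = K_W·8F_aD/(πd³) = 1.1643 × 55.197 = 64.263 MPa
τ_m = K_s·8F_mD/(πd³) = 1.0562 × 201.16 = 212.47 MPa
Goodman: 1/n_f = τ_a/S_se + τ_m/S_su = 64.263/397 + 212.47/846 = 0.16187 + 0.25115 = 0.41302
n_f = 1/0.41302 = 2.421

2.42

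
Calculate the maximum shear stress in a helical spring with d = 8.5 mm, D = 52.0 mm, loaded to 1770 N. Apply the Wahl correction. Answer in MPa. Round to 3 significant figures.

476 MPa

Spring index C = D/d = 52.0/8.5 = 6.1176
K_W = (4C−1)/(4C−4) + 0.615/C = 23.471/20.471 + 0.1005 = 1.2471
τ₀ = 8FD/(πd³) = 8·1770·52.0/(π·8.5³) = 736320/1929.3 = 381.65 MPa
τ_max = K·τ₀ = 1.2471 × 381.65 = 475.94 MPa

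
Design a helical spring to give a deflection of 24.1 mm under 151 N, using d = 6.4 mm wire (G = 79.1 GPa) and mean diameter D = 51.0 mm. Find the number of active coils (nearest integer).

20

Required rate k = F/δ = 151/24.1 = 6.2656 N/mm
N_a = Gd⁴/(8D³k) = (79.1×10³ × 6.4⁴)/(8 × 51.0³ × 6.2656)
    = 1.32708e+08 / 6.64906e+06 = 19.96 → 20 coils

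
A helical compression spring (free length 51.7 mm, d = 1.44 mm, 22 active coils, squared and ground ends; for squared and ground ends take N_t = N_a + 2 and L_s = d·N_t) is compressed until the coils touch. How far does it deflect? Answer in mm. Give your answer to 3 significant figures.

N_t = 24; L_s = 1.44·24 = 34.56 mm
δ_solid = L₀ − L_s = 51.7 − 34.56 = 17.14 mm

17.1 mm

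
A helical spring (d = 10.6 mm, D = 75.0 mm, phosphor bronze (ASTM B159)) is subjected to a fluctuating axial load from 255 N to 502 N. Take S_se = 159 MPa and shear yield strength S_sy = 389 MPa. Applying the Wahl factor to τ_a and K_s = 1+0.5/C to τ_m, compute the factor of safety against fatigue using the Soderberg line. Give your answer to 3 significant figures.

C = D/d = 75.0/10.6 = 7.0755; K_W = (4C−1)/(4C−4)+0.615/C = 1.2104; K_s = 1+0.5/C = 1.0707
F_a = (F_max−F_min)/2 = 123.5 N; F_m = (F_max+F_min)/2 = 378.5 N
τ_a = K_W·8F_aD/(πd³) = 1.2104 × 19.804 = 23.97 MPa
τ_m = K_s·8F_mD/(πd³) = 1.0707 × 60.695 = 64.984 MPa
Soderberg: 1/n_f = τ_a/S_se + τ_m/S_sy = 23.97/159 + 64.984/389 = 0.15075 + 0.16705 = 0.31781
n_f = 1/0.31781 = 3.147

3.15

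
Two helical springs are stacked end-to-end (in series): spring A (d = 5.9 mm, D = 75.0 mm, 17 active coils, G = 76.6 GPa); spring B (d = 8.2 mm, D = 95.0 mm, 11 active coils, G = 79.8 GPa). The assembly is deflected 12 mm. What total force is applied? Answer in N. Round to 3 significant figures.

k_A = Gd⁴/(8D³N_a) = (76.6×10³)(5.9⁴)/(8·75.0³·17) = 1.6178 N/mm
k_B = Gd⁴/(8D³N_a) = (79.8×10³)(8.2⁴)/(8·95.0³·11) = 4.7819 N/mm
Series: 1/k_eq = 1/1.6178 + 1/4.7819 = 0.82726; k_eq = 1.2088 N/mm
F = k_eq·δ = 1.2088·12 = 14.506 N

14.5 N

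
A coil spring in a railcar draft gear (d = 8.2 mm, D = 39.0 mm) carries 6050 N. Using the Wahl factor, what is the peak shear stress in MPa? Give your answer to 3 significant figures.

Spring index C = D/d = 39.0/8.2 = 4.7561
K_W = (4C−1)/(4C−4) + 0.615/C = 18.024/15.024 + 0.1293 = 1.3290
τ₀ = 8FD/(πd³) = 8·6050·39.0/(π·8.2³) = 1.8876e+06/1732.2 = 1089.7 MPa
τ_max = K·τ₀ = 1.3290 × 1089.7 = 1448.2 MPa

1450 MPa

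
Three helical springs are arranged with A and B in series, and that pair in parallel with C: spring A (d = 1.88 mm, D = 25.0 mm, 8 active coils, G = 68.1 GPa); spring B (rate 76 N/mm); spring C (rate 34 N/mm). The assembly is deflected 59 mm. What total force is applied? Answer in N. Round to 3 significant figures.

2060 N

k_A = Gd⁴/(8D³N_a) = (68.1×10³)(1.88⁴)/(8·25.0³·8) = 0.8507 N/mm
Springs A,B series: k_AB = 1/(1/0.8507+1/76) = 0.84129 N/mm; parallel with C: k_eq = 0.84129+34 = 34.841 N/mm
F = k_eq·δ = 34.841·59 = 2055.6 N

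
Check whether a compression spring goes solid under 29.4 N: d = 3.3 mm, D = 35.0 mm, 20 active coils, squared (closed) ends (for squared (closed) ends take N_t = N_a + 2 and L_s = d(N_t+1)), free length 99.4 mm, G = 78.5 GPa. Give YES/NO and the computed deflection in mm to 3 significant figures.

k = Gd⁴/(8D³N_a) = (78.5×10³)(3.3⁴)/(8·35.0³·20) = 1.3571 N/mm
N_t = 22; L_s = 3.3·23 = 75.9 mm; δ_solid = L₀ − L_s = 99.4 − 75.9 = 23.5 mm
δ = F/k = 29.4/1.3571 = 21.664 mm
δ < δ_solid → spring does not go solid

NO, δ = 21.7 mm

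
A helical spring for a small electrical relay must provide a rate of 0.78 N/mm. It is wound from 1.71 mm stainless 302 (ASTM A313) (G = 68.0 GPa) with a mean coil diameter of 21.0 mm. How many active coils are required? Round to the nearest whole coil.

10

N_a = Gd⁴/(8D³k) = (68.0×10³ × 1.71⁴)/(8 × 21.0³ × 0.78)
    = 581425 / 57788.6 = 10.06 → 10 coils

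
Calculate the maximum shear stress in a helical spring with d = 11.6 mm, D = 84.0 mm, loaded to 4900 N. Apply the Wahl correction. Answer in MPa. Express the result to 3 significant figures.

Spring index C = D/d = 84.0/11.6 = 7.2414
K_W = (4C−1)/(4C−4) + 0.615/C = 27.966/24.966 + 0.0849 = 1.2051
τ₀ = 8FD/(πd³) = 8·4900·84.0/(π·11.6³) = 3.2928e+06/4903.7 = 671.49 MPa
τ_max = K·τ₀ = 1.2051 × 671.49 = 809.21 MPa

809 MPa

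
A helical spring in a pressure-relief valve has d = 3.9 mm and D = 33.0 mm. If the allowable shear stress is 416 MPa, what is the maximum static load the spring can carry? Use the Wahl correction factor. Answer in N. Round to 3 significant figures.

C = D/d = 33.0/3.9 = 8.4615
K_W = (4C−1)/(4C−4) + 0.615/C = 32.846/29.846 + 0.0727 = 1.1732
τ_max = K·8FD/(πd³) → F_max = τ_allow·πd³/(8DK)
F_max = 416·π·3.9³/(8·33.0·1.1732) = 77524/309.72 = 250.3 N

250 N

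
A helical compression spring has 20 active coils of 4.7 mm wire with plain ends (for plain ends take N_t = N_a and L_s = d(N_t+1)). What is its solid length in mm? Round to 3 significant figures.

98.7 mm

plain ends: N_t = N_a = 20
L_s = d·(N_t+1) = 4.7 × 21 = 98.7 mm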